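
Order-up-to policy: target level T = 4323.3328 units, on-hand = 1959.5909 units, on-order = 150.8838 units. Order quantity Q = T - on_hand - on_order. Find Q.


Inventory position = OH + OO = 1959.5909 + 150.8838 = 2110.4747
Q = 4323.3328 - 2110.4747 = 2212.8581

2212.8581 units


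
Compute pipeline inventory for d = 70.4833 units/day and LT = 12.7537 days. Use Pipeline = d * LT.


Pipeline = 70.4833 * 12.7537 = 898.9229

898.9229 units


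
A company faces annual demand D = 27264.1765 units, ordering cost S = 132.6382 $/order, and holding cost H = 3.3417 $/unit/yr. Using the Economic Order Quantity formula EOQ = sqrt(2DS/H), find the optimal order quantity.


2*D*S = 2 * 27264.1765 * 132.6382 = 7232542.5909
2*D*S/H = 2164330.3082
EOQ = sqrt(2164330.3082) = 1471.1663

1471.1663 units


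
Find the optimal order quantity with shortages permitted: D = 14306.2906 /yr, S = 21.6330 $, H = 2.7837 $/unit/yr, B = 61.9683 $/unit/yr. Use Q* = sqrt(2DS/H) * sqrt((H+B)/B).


sqrt(2DS/H) = 471.5478
sqrt((H+B)/B) = 1.0222
Q* = 471.5478 * 1.0222 = 482.0227

482.0227 units


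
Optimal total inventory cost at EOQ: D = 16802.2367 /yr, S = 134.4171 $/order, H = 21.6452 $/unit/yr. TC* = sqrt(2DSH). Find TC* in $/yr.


2*D*S*H = 97771711.7244
TC* = sqrt(97771711.7244) = 9887.9579

9887.9579 $/yr


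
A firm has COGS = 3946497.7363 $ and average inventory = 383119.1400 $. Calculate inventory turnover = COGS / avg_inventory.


Turnover = 3946497.7363 / 383119.1400 = 10.3010

10.3010


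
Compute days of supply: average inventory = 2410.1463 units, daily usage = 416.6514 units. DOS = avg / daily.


DOS = 2410.1463 / 416.6514 = 5.7846

5.7846 days


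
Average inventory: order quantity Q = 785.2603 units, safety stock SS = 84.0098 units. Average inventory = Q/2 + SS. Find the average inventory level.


Q/2 = 392.6302
Avg = 392.6302 + 84.0098 = 476.6399

476.6399 units


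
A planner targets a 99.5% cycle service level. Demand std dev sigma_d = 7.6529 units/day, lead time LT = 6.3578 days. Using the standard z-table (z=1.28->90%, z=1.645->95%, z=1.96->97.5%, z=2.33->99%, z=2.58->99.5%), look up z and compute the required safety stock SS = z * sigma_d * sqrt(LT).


From the table, SL = 99.5% corresponds to z = 2.58
sqrt(LT) = sqrt(6.3578) = 2.5215
SS = 2.58 * 7.6529 * 2.5215 = 49.7851

49.7851 units


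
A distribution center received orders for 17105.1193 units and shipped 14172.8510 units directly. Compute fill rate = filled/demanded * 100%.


FR = 14172.8510 / 17105.1193 * 100 = 82.8574

82.8574%


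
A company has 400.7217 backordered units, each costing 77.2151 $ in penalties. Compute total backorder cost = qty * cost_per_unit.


Total = 400.7217 * 77.2151 = 30941.7661

30941.7661 $


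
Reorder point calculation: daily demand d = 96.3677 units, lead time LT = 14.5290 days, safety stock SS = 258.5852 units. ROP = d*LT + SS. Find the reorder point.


d*LT = 96.3677 * 14.5290 = 1400.1263
ROP = 1400.1263 + 258.5852 = 1658.7115

1658.7115 units


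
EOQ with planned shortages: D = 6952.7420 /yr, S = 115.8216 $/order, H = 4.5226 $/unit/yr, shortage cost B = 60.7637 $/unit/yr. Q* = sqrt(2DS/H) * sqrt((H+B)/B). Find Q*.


sqrt(2DS/H) = 596.7518
sqrt((H+B)/B) = 1.0365
Q* = 596.7518 * 1.0365 = 618.5612

618.5612 units


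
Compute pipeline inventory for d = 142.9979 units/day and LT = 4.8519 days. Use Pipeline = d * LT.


Pipeline = 142.9979 * 4.8519 = 693.8115

693.8115 units


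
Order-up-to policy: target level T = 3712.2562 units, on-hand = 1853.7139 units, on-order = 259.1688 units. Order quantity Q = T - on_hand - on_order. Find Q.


Inventory position = OH + OO = 1853.7139 + 259.1688 = 2112.8827
Q = 3712.2562 - 2112.8827 = 1599.3735

1599.3735 units


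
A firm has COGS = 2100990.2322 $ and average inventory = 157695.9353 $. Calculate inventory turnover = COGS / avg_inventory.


Turnover = 2100990.2322 / 157695.9353 = 13.3230

13.3230


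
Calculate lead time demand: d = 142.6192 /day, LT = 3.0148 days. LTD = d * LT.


LTD = 142.6192 * 3.0148 = 429.9684

429.9684 units


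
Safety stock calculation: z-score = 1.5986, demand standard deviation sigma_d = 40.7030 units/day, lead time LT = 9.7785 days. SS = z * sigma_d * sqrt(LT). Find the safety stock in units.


sqrt(LT) = sqrt(9.7785) = 3.1271
SS = 1.5986 * 40.7030 * 3.1271 = 203.4709

203.4709 units


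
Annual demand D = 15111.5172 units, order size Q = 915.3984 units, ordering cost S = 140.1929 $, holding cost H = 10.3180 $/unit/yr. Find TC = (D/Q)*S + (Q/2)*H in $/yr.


Ordering cost = D*S/Q = 2314.3228
Holding cost = Q*H/2 = 4722.5403
TC = 2314.3228 + 4722.5403 = 7036.8632

7036.8632 $/yr


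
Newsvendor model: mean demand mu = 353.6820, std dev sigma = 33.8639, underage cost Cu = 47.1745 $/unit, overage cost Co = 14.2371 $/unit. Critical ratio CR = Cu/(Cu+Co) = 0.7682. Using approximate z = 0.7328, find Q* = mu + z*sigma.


CR = Cu/(Cu+Co) = 47.1745/(47.1745+14.2371) = 0.7682
z = 0.7328
Q* = 353.6820 + 0.7328 * 33.8639 = 378.4975

378.4975 units


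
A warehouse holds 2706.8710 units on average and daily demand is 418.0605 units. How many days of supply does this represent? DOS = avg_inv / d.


DOS = 2706.8710 / 418.0605 = 6.4748

6.4748 days


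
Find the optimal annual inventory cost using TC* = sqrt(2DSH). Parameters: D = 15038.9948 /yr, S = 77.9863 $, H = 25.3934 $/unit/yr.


2*D*S*H = 59564565.0273
TC* = sqrt(59564565.0273) = 7717.8083

7717.8083 $/yr


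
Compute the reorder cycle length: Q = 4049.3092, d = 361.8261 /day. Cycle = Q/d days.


Cycle = 4049.3092 / 361.8261 = 11.1913

11.1913 days


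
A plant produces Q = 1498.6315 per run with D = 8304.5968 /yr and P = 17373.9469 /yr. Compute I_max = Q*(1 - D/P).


D/P = 0.4780
1 - D/P = 0.5220
I_max = 1498.6315 * 0.5220 = 782.2986

782.2986 units


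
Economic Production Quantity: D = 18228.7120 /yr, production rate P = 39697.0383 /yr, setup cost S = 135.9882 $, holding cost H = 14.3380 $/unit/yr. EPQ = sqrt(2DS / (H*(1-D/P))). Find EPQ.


1 - D/P = 1 - 0.4592 = 0.5408
H*(1-D/P) = 7.7541
2DS = 4957779.4664
EPQ = sqrt(639379.2637) = 799.6119

799.6119 units


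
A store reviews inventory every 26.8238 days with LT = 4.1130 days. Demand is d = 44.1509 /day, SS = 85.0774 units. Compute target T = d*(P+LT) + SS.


P + LT = 30.9368
d*(P+LT) = 44.1509 * 30.9368 = 1365.8876
T = 1365.8876 + 85.0774 = 1450.9650

1450.9650 units


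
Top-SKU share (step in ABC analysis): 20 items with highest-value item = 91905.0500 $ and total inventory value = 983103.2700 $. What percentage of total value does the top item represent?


Top item = 91905.0500
Total = 983103.2700
Percentage = 91905.0500 / 983103.2700 * 100 = 9.3485

9.3485%


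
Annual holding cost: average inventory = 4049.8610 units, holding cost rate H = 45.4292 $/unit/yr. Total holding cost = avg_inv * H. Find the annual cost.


Cost = 4049.8610 * 45.4292 = 183981.9453

183981.9453 $/yr


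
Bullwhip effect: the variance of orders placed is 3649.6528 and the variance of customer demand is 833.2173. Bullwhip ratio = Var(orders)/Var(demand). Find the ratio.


BW = 3649.6528 / 833.2173 = 4.3802

4.3802


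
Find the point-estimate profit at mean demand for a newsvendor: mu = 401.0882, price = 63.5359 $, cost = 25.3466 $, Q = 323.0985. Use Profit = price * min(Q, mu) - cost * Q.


Sales at mu = min(323.0985, 401.0882) = 323.0985
Revenue = 63.5359 * 323.0985 = 20528.3540
Total cost = 25.3466 * 323.0985 = 8189.4484
Profit = 20528.3540 - 8189.4484 = 12338.9055

12338.9055 $


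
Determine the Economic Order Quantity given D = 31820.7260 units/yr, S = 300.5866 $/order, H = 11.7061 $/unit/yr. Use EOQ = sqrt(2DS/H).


2*D*S = 2 * 31820.7260 * 300.5866 = 19129767.6757
2*D*S/H = 1634170.8747
EOQ = sqrt(1634170.8747) = 1278.3469

1278.3469 units


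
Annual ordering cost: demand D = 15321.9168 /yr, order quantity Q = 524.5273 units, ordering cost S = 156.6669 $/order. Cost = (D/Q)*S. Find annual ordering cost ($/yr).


Number of orders = D/Q = 29.2109
Cost = 29.2109 * 156.6669 = 4576.3818

4576.3818 $/yr


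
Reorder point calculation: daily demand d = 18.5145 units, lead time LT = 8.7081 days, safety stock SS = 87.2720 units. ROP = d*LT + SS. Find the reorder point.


d*LT = 18.5145 * 8.7081 = 161.2261
ROP = 161.2261 + 87.2720 = 248.4981

248.4981 units


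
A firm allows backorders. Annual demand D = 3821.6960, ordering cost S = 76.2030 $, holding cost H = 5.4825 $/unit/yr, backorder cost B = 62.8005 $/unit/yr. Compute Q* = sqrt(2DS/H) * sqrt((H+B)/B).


sqrt(2DS/H) = 325.9416
sqrt((H+B)/B) = 1.0427
Q* = 325.9416 * 1.0427 = 339.8713

339.8713 units


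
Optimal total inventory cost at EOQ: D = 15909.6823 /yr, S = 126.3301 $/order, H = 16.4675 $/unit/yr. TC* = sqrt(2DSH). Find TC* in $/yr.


2*D*S*H = 66195126.2815
TC* = sqrt(66195126.2815) = 8136.0387

8136.0387 $/yr


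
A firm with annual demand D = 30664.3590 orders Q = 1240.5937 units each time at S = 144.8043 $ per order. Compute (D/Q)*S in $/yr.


Number of orders = D/Q = 24.7175
Cost = 24.7175 * 144.8043 = 3579.1984

3579.1984 $/yr


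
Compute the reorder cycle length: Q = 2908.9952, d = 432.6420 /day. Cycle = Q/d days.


Cycle = 2908.9952 / 432.6420 = 6.7238

6.7238 days


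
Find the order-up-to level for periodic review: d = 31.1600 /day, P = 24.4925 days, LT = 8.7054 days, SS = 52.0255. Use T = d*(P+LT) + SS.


P + LT = 33.1979
d*(P+LT) = 31.1600 * 33.1979 = 1034.4466
T = 1034.4466 + 52.0255 = 1086.4721

1086.4721 units


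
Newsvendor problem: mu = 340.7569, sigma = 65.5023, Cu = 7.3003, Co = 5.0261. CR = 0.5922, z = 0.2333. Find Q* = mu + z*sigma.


CR = Cu/(Cu+Co) = 7.3003/(7.3003+5.0261) = 0.5922
z = 0.2333
Q* = 340.7569 + 0.2333 * 65.5023 = 356.0386

356.0386 units


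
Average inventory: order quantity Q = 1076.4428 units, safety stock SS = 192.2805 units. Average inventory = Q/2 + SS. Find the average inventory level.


Q/2 = 538.2214
Avg = 538.2214 + 192.2805 = 730.5019

730.5019 units


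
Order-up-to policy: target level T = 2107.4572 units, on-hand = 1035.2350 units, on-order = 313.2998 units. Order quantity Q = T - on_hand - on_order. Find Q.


Inventory position = OH + OO = 1035.2350 + 313.2998 = 1348.5348
Q = 2107.4572 - 1348.5348 = 758.9224

758.9224 units


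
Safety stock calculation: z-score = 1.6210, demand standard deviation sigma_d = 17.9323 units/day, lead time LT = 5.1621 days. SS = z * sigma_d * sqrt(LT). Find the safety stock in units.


sqrt(LT) = sqrt(5.1621) = 2.2720
SS = 1.6210 * 17.9323 * 2.2720 = 66.0438

66.0438 units


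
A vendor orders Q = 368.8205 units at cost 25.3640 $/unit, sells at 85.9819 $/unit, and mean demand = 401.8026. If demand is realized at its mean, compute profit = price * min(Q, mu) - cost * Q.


Sales at mu = min(368.8205, 401.8026) = 368.8205
Revenue = 85.9819 * 368.8205 = 31711.8873
Total cost = 25.3640 * 368.8205 = 9354.7632
Profit = 31711.8873 - 9354.7632 = 22357.1242

22357.1242 $


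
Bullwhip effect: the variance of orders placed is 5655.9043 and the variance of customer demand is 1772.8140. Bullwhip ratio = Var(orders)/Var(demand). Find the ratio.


BW = 5655.9043 / 1772.8140 = 3.1904

3.1904


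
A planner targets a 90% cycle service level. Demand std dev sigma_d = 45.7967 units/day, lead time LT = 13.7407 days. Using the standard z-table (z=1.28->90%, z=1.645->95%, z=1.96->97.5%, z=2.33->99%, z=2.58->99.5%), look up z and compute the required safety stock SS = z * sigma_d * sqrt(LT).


From the table, SL = 90% corresponds to z = 1.28
sqrt(LT) = sqrt(13.7407) = 3.7068
SS = 1.28 * 45.7967 * 3.7068 = 217.2944

217.2944 units


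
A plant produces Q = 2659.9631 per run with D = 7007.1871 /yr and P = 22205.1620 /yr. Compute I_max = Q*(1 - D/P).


D/P = 0.3156
1 - D/P = 0.6844
I_max = 2659.9631 * 0.6844 = 1820.5700

1820.5700 units


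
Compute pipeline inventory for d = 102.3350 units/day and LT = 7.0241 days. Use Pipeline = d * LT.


Pipeline = 102.3350 * 7.0241 = 718.8113

718.8113 units


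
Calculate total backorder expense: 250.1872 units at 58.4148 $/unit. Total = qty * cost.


Total = 250.1872 * 58.4148 = 14614.6353

14614.6353 $


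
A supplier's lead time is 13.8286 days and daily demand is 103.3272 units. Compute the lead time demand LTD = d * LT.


LTD = 103.3272 * 13.8286 = 1428.8705

1428.8705 units


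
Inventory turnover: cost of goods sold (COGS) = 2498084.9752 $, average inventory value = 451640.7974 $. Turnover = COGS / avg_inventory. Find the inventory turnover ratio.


Turnover = 2498084.9752 / 451640.7974 = 5.5311

5.5311


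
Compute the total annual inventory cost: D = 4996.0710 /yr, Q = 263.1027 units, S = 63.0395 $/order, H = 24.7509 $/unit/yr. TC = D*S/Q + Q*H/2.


Ordering cost = D*S/Q = 1197.0604
Holding cost = Q*H/2 = 3256.0143
TC = 1197.0604 + 3256.0143 = 4453.0747

4453.0747 $/yr


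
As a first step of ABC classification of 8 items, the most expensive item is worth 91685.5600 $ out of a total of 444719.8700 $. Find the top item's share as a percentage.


Top item = 91685.5600
Total = 444719.8700
Percentage = 91685.5600 / 444719.8700 * 100 = 20.6165

20.6165%


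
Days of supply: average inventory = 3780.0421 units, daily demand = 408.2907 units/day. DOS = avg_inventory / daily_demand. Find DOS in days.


DOS = 3780.0421 / 408.2907 = 9.2582

9.2582 days


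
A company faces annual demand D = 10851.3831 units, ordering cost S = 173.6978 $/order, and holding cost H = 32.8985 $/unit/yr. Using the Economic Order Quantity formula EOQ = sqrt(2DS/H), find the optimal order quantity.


2*D*S = 2 * 10851.3831 * 173.6978 = 3769722.7429
2*D*S/H = 114586.4627
EOQ = sqrt(114586.4627) = 338.5062

338.5062 units


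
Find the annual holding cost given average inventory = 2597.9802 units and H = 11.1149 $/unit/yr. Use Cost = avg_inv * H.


Cost = 2597.9802 * 11.1149 = 28876.2901

28876.2901 $/yr


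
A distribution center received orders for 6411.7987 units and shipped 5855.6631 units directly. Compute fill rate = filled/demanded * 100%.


FR = 5855.6631 / 6411.7987 * 100 = 91.3264

91.3264%


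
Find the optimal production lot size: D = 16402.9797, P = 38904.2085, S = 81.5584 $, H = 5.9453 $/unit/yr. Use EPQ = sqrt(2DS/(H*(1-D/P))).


1 - D/P = 1 - 0.4216 = 0.5784
H*(1-D/P) = 3.4386
2DS = 2675601.5591
EPQ = sqrt(778104.6572) = 882.1024

882.1024 units


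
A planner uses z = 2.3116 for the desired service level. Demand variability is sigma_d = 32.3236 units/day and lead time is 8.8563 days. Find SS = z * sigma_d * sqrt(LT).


sqrt(LT) = sqrt(8.8563) = 2.9760
SS = 2.3116 * 32.3236 * 2.9760 = 222.3610

222.3610 units


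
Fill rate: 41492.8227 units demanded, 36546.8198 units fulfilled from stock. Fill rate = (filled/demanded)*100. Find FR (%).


FR = 36546.8198 / 41492.8227 * 100 = 88.0799

88.0799%


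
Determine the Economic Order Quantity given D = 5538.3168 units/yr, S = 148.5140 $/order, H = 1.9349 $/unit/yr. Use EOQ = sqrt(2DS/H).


2*D*S = 2 * 5538.3168 * 148.5140 = 1645035.1625
2*D*S/H = 850191.3083
EOQ = sqrt(850191.3083) = 922.0582

922.0582 units


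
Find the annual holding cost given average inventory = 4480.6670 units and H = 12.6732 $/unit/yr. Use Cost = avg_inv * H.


Cost = 4480.6670 * 12.6732 = 56784.3890

56784.3890 $/yr


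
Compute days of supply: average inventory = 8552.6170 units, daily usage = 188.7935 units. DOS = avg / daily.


DOS = 8552.6170 / 188.7935 = 45.3014

45.3014 days


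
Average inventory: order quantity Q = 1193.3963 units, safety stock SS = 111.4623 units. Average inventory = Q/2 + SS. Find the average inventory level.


Q/2 = 596.6982
Avg = 596.6982 + 111.4623 = 708.1605

708.1605 units


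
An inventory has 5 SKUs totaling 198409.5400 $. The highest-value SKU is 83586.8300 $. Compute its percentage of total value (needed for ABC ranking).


Top item = 83586.8300
Total = 198409.5400
Percentage = 83586.8300 / 198409.5400 * 100 = 42.1284

42.1284%


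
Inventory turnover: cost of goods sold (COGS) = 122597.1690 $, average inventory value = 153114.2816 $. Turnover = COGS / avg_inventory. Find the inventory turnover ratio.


Turnover = 122597.1690 / 153114.2816 = 0.8007

0.8007


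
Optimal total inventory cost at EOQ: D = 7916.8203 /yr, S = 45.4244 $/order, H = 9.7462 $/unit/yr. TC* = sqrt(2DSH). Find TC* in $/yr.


2*D*S*H = 7009794.7469
TC* = sqrt(7009794.7469) = 2647.6017

2647.6017 $/yr


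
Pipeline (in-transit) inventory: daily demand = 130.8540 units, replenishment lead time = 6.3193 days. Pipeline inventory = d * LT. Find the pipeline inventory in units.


Pipeline = 130.8540 * 6.3193 = 826.9057

826.9057 units


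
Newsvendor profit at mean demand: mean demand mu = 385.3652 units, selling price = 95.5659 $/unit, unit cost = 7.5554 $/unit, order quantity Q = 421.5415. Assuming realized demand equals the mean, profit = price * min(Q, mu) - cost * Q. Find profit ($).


Sales at mu = min(421.5415, 385.3652) = 385.3652
Revenue = 95.5659 * 385.3652 = 36827.7722
Total cost = 7.5554 * 421.5415 = 3184.9146
Profit = 36827.7722 - 3184.9146 = 33642.8575

33642.8575 $


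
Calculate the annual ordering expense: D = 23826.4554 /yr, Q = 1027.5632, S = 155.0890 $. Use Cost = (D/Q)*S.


Number of orders = D/Q = 23.1873
Cost = 23.1873 * 155.0890 = 3596.1011

3596.1011 $/yr


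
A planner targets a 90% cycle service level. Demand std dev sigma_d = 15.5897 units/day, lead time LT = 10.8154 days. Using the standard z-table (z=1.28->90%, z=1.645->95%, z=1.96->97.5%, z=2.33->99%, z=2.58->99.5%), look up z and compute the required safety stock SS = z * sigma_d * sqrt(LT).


From the table, SL = 90% corresponds to z = 1.28
sqrt(LT) = sqrt(10.8154) = 3.2887
SS = 1.28 * 15.5897 * 3.2887 = 65.6250

65.6250 units


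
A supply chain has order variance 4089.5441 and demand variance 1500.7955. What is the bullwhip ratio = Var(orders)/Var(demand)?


BW = 4089.5441 / 1500.7955 = 2.7249

2.7249


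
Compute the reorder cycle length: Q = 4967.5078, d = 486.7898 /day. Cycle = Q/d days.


Cycle = 4967.5078 / 486.7898 = 10.2046

10.2046 days


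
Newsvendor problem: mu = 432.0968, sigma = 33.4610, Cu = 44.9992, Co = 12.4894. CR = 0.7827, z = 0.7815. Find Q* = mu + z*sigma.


CR = Cu/(Cu+Co) = 44.9992/(44.9992+12.4894) = 0.7827
z = 0.7815
Q* = 432.0968 + 0.7815 * 33.4610 = 458.2466

458.2466 units


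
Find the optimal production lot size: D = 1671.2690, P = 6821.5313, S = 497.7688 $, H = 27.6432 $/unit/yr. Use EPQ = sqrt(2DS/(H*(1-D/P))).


1 - D/P = 1 - 0.2450 = 0.7550
H*(1-D/P) = 20.8706
2DS = 1663811.1292
EPQ = sqrt(79720.1739) = 282.3476

282.3476 units


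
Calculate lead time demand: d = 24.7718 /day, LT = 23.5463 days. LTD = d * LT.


LTD = 24.7718 * 23.5463 = 583.2842

583.2842 units


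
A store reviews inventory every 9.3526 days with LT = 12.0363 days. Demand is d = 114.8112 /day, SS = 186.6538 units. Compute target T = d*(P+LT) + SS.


P + LT = 21.3889
d*(P+LT) = 114.8112 * 21.3889 = 2455.6853
T = 2455.6853 + 186.6538 = 2642.3391

2642.3391 units


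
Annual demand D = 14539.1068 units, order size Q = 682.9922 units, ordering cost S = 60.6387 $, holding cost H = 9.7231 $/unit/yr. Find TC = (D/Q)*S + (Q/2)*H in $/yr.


Ordering cost = D*S/Q = 1290.8384
Holding cost = Q*H/2 = 3320.4007
TC = 1290.8384 + 3320.4007 = 4611.2391

4611.2391 $/yr


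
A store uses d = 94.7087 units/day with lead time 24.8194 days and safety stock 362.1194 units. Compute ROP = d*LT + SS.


d*LT = 94.7087 * 24.8194 = 2350.6131
ROP = 2350.6131 + 362.1194 = 2712.7325

2712.7325 units


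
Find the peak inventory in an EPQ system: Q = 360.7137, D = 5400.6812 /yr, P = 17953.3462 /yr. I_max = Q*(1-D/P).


D/P = 0.3008
1 - D/P = 0.6992
I_max = 360.7137 * 0.6992 = 252.2047

252.2047 units


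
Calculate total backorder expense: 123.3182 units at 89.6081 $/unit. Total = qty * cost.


Total = 123.3182 * 89.6081 = 11050.3096

11050.3096 $


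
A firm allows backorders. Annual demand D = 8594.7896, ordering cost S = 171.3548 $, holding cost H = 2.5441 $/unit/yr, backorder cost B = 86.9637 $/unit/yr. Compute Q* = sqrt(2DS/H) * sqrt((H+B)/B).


sqrt(2DS/H) = 1076.0035
sqrt((H+B)/B) = 1.0145
Q* = 1076.0035 * 1.0145 = 1091.6291

1091.6291 units


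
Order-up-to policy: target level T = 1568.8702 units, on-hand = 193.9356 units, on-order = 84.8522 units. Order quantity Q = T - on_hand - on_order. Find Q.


Inventory position = OH + OO = 193.9356 + 84.8522 = 278.7878
Q = 1568.8702 - 278.7878 = 1290.0824

1290.0824 units


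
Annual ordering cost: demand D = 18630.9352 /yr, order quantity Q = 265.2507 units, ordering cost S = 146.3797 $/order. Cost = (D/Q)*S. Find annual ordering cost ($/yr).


Number of orders = D/Q = 70.2390
Cost = 70.2390 * 146.3797 = 10281.5589

10281.5589 $/yr


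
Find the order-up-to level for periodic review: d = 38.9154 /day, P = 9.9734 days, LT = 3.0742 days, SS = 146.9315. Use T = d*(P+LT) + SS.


P + LT = 13.0476
d*(P+LT) = 38.9154 * 13.0476 = 507.7526
T = 507.7526 + 146.9315 = 654.6841

654.6841 units


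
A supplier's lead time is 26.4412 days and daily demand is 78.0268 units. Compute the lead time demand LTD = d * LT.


LTD = 78.0268 * 26.4412 = 2063.1222

2063.1222 units


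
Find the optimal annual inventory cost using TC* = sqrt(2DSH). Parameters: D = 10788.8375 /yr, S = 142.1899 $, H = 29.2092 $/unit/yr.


2*D*S*H = 89617548.3266
TC* = sqrt(89617548.3266) = 9466.6545

9466.6545 $/yr


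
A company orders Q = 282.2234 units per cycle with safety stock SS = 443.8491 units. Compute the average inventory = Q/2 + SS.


Q/2 = 141.1117
Avg = 141.1117 + 443.8491 = 584.9608

584.9608 units


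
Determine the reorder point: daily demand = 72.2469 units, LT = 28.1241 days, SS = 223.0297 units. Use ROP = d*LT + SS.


d*LT = 72.2469 * 28.1241 = 2031.8790
ROP = 2031.8790 + 223.0297 = 2254.9087

2254.9087 units


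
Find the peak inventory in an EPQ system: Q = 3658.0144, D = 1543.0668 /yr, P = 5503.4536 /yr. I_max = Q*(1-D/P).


D/P = 0.2804
1 - D/P = 0.7196
I_max = 3658.0144 * 0.7196 = 2632.3747

2632.3747 units


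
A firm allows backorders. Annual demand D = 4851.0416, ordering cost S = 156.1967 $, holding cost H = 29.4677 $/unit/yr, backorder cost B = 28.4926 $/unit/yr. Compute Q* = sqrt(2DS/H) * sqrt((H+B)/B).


sqrt(2DS/H) = 226.7751
sqrt((H+B)/B) = 1.4263
Q* = 226.7751 * 1.4263 = 323.4406

323.4406 units


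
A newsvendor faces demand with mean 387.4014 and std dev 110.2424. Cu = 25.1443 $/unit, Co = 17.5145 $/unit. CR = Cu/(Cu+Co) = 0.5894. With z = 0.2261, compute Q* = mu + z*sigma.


CR = Cu/(Cu+Co) = 25.1443/(25.1443+17.5145) = 0.5894
z = 0.2261
Q* = 387.4014 + 0.2261 * 110.2424 = 412.3272

412.3272 units


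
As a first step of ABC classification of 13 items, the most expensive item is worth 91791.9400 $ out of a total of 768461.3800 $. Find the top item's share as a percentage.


Top item = 91791.9400
Total = 768461.3800
Percentage = 91791.9400 / 768461.3800 * 100 = 11.9449

11.9449%


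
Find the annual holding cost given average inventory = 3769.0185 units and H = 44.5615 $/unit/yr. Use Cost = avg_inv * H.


Cost = 3769.0185 * 44.5615 = 167953.1179

167953.1179 $/yr


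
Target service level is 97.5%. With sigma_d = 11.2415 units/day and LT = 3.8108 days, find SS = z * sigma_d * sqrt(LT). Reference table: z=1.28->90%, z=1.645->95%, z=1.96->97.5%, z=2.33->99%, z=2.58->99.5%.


From the table, SL = 97.5% corresponds to z = 1.96
sqrt(LT) = sqrt(3.8108) = 1.9521
SS = 1.96 * 11.2415 * 1.9521 = 43.0119

43.0119 units


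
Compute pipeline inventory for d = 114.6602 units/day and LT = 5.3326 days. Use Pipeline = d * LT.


Pipeline = 114.6602 * 5.3326 = 611.4370

611.4370 units


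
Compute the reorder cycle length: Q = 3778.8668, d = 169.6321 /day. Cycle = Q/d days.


Cycle = 3778.8668 / 169.6321 = 22.2768

22.2768 days


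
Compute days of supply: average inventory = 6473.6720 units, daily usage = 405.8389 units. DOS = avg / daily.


DOS = 6473.6720 / 405.8389 = 15.9513

15.9513 days


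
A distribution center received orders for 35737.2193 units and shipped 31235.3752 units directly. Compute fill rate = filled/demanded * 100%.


FR = 31235.3752 / 35737.2193 * 100 = 87.4029

87.4029%


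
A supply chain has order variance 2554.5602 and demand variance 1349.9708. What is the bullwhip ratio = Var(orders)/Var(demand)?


BW = 2554.5602 / 1349.9708 = 1.8923

1.8923


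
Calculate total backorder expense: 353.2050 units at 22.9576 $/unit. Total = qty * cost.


Total = 353.2050 * 22.9576 = 8108.7391

8108.7391 $


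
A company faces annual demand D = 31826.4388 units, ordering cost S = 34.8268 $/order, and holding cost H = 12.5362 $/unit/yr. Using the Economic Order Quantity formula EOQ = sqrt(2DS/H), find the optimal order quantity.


2*D*S = 2 * 31826.4388 * 34.8268 = 2216826.0376
2*D*S/H = 176833.9718
EOQ = sqrt(176833.9718) = 420.5163

420.5163 units


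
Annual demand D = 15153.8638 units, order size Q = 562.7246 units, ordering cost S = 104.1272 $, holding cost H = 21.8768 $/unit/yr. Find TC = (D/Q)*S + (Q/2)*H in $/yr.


Ordering cost = D*S/Q = 2804.0882
Holding cost = Q*H/2 = 6155.3068
TC = 2804.0882 + 6155.3068 = 8959.3950

8959.3950 $/yr


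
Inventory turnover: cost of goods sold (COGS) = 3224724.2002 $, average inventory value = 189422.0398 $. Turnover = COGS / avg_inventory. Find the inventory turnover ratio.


Turnover = 3224724.2002 / 189422.0398 = 17.0240

17.0240


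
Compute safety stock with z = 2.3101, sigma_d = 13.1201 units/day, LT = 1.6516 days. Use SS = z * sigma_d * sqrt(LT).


sqrt(LT) = sqrt(1.6516) = 1.2851
SS = 2.3101 * 13.1201 * 1.2851 = 38.9512

38.9512 units


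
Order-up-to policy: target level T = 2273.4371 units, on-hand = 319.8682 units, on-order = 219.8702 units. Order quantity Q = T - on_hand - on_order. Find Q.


Inventory position = OH + OO = 319.8682 + 219.8702 = 539.7384
Q = 2273.4371 - 539.7384 = 1733.6987

1733.6987 units


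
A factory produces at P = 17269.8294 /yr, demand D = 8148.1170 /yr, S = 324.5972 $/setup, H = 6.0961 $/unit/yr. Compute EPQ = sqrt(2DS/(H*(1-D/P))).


1 - D/P = 1 - 0.4718 = 0.5282
H*(1-D/P) = 3.2199
2DS = 5289711.9269
EPQ = sqrt(1642826.1647) = 1281.7278

1281.7278 units


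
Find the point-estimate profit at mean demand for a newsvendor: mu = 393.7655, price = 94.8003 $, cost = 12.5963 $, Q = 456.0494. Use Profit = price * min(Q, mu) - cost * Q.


Sales at mu = min(456.0494, 393.7655) = 393.7655
Revenue = 94.8003 * 393.7655 = 37329.0875
Total cost = 12.5963 * 456.0494 = 5744.5351
Profit = 37329.0875 - 5744.5351 = 31584.5525

31584.5525 $


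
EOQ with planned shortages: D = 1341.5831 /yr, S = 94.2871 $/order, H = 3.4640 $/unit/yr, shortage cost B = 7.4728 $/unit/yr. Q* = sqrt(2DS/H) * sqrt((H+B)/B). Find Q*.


sqrt(2DS/H) = 270.2471
sqrt((H+B)/B) = 1.2098
Q* = 270.2471 * 1.2098 = 326.9373

326.9373 units


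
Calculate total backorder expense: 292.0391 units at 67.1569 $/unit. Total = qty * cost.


Total = 292.0391 * 67.1569 = 19612.4406

19612.4406 $


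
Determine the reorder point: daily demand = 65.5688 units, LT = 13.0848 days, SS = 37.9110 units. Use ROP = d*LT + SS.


d*LT = 65.5688 * 13.0848 = 857.9546
ROP = 857.9546 + 37.9110 = 895.8656

895.8656 units


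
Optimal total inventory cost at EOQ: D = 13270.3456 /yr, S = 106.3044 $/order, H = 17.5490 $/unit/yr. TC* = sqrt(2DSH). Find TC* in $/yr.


2*D*S*H = 49512612.6584
TC* = sqrt(49512612.6584) = 7036.5199

7036.5199 $/yr


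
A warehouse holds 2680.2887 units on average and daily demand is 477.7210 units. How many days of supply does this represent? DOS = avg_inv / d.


DOS = 2680.2887 / 477.7210 = 5.6106

5.6106 days


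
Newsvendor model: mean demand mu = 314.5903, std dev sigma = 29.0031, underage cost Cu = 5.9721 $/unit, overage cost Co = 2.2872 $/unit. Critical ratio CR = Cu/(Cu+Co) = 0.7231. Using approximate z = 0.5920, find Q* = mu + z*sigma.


CR = Cu/(Cu+Co) = 5.9721/(5.9721+2.2872) = 0.7231
z = 0.5920
Q* = 314.5903 + 0.5920 * 29.0031 = 331.7601

331.7601 units


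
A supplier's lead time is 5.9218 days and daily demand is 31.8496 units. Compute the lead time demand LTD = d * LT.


LTD = 31.8496 * 5.9218 = 188.6070

188.6070 units


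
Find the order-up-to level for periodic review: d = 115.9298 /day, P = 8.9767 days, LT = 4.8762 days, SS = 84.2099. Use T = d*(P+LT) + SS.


P + LT = 13.8529
d*(P+LT) = 115.9298 * 13.8529 = 1605.9639
T = 1605.9639 + 84.2099 = 1690.1738

1690.1738 units


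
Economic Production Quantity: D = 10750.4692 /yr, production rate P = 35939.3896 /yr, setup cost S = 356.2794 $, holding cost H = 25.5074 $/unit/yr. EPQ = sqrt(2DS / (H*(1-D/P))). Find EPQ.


1 - D/P = 1 - 0.2991 = 0.7009
H*(1-D/P) = 17.8774
2DS = 7660341.4326
EPQ = sqrt(428492.3544) = 654.5933

654.5933 units


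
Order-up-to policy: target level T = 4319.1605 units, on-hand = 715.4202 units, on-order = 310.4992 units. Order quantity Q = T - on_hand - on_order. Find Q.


Inventory position = OH + OO = 715.4202 + 310.4992 = 1025.9194
Q = 4319.1605 - 1025.9194 = 3293.2411

3293.2411 units


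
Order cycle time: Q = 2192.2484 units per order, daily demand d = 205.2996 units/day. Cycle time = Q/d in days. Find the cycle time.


Cycle = 2192.2484 / 205.2996 = 10.6783

10.6783 days


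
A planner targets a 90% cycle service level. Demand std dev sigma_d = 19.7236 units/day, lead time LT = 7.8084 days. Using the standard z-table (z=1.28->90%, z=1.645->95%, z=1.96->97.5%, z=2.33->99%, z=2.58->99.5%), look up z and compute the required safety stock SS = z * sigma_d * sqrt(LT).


From the table, SL = 90% corresponds to z = 1.28
sqrt(LT) = sqrt(7.8084) = 2.7944
SS = 1.28 * 19.7236 * 2.7944 = 70.5468

70.5468 units


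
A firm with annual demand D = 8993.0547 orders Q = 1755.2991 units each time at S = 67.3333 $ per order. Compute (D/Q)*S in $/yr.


Number of orders = D/Q = 5.1234
Cost = 5.1234 * 67.3333 = 344.9737

344.9737 $/yr


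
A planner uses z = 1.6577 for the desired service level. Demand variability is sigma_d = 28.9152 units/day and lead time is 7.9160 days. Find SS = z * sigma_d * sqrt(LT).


sqrt(LT) = sqrt(7.9160) = 2.8135
SS = 1.6577 * 28.9152 * 2.8135 = 134.8606

134.8606 units


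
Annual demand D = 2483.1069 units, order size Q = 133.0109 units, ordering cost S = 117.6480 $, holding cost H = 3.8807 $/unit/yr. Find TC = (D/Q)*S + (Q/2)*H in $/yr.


Ordering cost = D*S/Q = 2196.3054
Holding cost = Q*H/2 = 258.0877
TC = 2196.3054 + 258.0877 = 2454.3931

2454.3931 $/yr


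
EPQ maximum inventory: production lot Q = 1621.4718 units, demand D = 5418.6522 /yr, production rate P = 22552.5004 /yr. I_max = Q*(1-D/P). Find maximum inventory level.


D/P = 0.2403
1 - D/P = 0.7597
I_max = 1621.4718 * 0.7597 = 1231.8834

1231.8834 units


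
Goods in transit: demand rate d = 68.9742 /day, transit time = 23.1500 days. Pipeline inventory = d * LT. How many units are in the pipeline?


Pipeline = 68.9742 * 23.1500 = 1596.7527

1596.7527 units


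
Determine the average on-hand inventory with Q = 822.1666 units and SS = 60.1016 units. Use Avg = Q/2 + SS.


Q/2 = 411.0833
Avg = 411.0833 + 60.1016 = 471.1849

471.1849 units


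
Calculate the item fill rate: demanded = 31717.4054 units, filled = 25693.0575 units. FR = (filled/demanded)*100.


FR = 25693.0575 / 31717.4054 * 100 = 81.0062

81.0062%


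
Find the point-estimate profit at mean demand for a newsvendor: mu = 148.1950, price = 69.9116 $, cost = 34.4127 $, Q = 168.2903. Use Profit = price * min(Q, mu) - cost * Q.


Sales at mu = min(168.2903, 148.1950) = 148.1950
Revenue = 69.9116 * 148.1950 = 10360.5496
Total cost = 34.4127 * 168.2903 = 5791.3236
Profit = 10360.5496 - 5791.3236 = 4569.2260

4569.2260 $


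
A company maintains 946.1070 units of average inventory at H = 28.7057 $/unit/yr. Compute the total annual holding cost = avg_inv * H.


Cost = 946.1070 * 28.7057 = 27158.6637

27158.6637 $/yr


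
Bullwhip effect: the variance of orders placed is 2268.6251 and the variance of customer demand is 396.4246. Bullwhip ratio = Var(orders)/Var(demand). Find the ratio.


BW = 2268.6251 / 396.4246 = 5.7227

5.7227


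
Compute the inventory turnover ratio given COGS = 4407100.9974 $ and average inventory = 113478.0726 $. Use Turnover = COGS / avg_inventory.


Turnover = 4407100.9974 / 113478.0726 = 38.8366

38.8366


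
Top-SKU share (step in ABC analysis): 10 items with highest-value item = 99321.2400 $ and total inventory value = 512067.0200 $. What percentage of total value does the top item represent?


Top item = 99321.2400
Total = 512067.0200
Percentage = 99321.2400 / 512067.0200 * 100 = 19.3961

19.3961%


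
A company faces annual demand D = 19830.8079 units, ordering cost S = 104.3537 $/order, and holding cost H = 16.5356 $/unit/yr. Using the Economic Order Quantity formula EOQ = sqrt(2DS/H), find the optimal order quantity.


2*D*S = 2 * 19830.8079 * 104.3537 = 4138836.3567
2*D*S/H = 250298.5290
EOQ = sqrt(250298.5290) = 500.2984

500.2984 units


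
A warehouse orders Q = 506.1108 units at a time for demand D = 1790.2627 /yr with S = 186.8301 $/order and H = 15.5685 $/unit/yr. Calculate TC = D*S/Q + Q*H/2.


Ordering cost = D*S/Q = 660.8730
Holding cost = Q*H/2 = 3939.6930
TC = 660.8730 + 3939.6930 = 4600.5660

4600.5660 $/yr


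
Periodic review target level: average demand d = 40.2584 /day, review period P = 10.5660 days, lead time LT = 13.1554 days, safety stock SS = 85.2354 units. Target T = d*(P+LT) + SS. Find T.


P + LT = 23.7214
d*(P+LT) = 40.2584 * 23.7214 = 954.9856
T = 954.9856 + 85.2354 = 1040.2210

1040.2210 units


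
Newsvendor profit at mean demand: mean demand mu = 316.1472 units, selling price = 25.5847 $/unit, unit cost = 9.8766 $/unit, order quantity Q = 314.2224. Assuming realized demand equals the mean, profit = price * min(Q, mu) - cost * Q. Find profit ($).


Sales at mu = min(314.2224, 316.1472) = 314.2224
Revenue = 25.5847 * 314.2224 = 8039.2858
Total cost = 9.8766 * 314.2224 = 3103.4490
Profit = 8039.2858 - 3103.4490 = 4935.8369

4935.8369 $


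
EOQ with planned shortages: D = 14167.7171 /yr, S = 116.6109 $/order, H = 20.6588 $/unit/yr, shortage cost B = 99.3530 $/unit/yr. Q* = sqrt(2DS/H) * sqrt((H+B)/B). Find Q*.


sqrt(2DS/H) = 399.9281
sqrt((H+B)/B) = 1.0991
Q* = 399.9281 * 1.0991 = 439.5451

439.5451 units


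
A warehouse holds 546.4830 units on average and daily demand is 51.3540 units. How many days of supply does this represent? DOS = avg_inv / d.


DOS = 546.4830 / 51.3540 = 10.6415

10.6415 days


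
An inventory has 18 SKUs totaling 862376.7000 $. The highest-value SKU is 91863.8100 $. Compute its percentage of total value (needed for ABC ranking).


Top item = 91863.8100
Total = 862376.7000
Percentage = 91863.8100 / 862376.7000 * 100 = 10.6524

10.6524%


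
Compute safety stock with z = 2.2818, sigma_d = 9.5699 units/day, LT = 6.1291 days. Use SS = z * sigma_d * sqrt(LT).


sqrt(LT) = sqrt(6.1291) = 2.4757
SS = 2.2818 * 9.5699 * 2.4757 = 54.0609

54.0609 units


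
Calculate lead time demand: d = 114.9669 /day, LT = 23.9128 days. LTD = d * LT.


LTD = 114.9669 * 23.9128 = 2749.1805

2749.1805 units


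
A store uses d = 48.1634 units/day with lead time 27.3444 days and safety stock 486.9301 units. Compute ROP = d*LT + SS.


d*LT = 48.1634 * 27.3444 = 1316.9993
ROP = 1316.9993 + 486.9301 = 1803.9294

1803.9294 units


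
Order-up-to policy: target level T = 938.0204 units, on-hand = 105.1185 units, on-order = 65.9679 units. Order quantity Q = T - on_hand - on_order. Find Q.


Inventory position = OH + OO = 105.1185 + 65.9679 = 171.0864
Q = 938.0204 - 171.0864 = 766.9340

766.9340 units


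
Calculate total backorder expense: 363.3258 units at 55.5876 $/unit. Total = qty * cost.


Total = 363.3258 * 55.5876 = 20196.4092

20196.4092 $


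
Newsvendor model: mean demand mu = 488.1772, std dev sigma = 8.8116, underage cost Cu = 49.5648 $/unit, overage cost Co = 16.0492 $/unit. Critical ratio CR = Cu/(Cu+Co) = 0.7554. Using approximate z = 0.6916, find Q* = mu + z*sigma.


CR = Cu/(Cu+Co) = 49.5648/(49.5648+16.0492) = 0.7554
z = 0.6916
Q* = 488.1772 + 0.6916 * 8.8116 = 494.2713

494.2713 units


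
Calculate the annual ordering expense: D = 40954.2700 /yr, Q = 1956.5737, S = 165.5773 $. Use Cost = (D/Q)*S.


Number of orders = D/Q = 20.9316
Cost = 20.9316 * 165.5773 = 3465.8022

3465.8022 $/yr


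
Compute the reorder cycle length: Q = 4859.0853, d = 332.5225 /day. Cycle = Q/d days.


Cycle = 4859.0853 / 332.5225 = 14.6128

14.6128 days


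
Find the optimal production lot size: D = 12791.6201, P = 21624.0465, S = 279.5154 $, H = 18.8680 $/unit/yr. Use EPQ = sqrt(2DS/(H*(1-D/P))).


1 - D/P = 1 - 0.5915 = 0.4085
H*(1-D/P) = 7.7067
2DS = 7150909.6178
EPQ = sqrt(927881.1685) = 963.2659

963.2659 units


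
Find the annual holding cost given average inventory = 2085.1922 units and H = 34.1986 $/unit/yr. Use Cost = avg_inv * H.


Cost = 2085.1922 * 34.1986 = 71310.6540

71310.6540 $/yr


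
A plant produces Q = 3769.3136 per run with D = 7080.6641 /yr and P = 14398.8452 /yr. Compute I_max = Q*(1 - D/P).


D/P = 0.4918
1 - D/P = 0.5082
I_max = 3769.3136 * 0.5082 = 1915.7453

1915.7453 units


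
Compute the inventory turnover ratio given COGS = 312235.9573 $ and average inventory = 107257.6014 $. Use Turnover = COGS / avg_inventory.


Turnover = 312235.9573 / 107257.6014 = 2.9111

2.9111


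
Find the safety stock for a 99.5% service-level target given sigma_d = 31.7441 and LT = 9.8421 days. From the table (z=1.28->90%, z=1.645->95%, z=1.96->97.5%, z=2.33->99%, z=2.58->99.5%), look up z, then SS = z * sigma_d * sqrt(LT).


From the table, SL = 99.5% corresponds to z = 2.58
sqrt(LT) = sqrt(9.8421) = 3.1372
SS = 2.58 * 31.7441 * 3.1372 = 256.9370

256.9370 units


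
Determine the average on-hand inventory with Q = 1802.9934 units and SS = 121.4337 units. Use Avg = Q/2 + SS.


Q/2 = 901.4967
Avg = 901.4967 + 121.4337 = 1022.9304

1022.9304 units


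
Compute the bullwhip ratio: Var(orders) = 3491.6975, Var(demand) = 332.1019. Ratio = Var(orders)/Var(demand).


BW = 3491.6975 / 332.1019 = 10.5139

10.5139


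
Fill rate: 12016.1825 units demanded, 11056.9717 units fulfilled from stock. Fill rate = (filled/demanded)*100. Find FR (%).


FR = 11056.9717 / 12016.1825 * 100 = 92.0173

92.0173%


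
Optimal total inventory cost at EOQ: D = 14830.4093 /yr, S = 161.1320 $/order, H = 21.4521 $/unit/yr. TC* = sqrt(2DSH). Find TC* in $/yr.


2*D*S*H = 102526172.1807
TC* = sqrt(102526172.1807) = 10125.5208

10125.5208 $/yr


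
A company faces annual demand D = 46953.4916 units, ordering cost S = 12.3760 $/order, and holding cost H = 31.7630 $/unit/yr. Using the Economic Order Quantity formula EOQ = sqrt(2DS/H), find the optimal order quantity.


2*D*S = 2 * 46953.4916 * 12.3760 = 1162192.8241
2*D*S/H = 36589.5169
EOQ = sqrt(36589.5169) = 191.2839

191.2839 units


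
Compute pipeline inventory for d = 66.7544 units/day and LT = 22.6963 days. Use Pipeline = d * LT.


Pipeline = 66.7544 * 22.6963 = 1515.0779

1515.0779 units


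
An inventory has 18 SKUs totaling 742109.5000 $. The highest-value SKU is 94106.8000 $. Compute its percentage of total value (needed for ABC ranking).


Top item = 94106.8000
Total = 742109.5000
Percentage = 94106.8000 / 742109.5000 * 100 = 12.6810

12.6810%


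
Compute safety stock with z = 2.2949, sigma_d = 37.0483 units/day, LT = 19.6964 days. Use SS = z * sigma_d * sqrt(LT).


sqrt(LT) = sqrt(19.6964) = 4.4381
SS = 2.2949 * 37.0483 * 4.4381 = 377.3336

377.3336 units
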